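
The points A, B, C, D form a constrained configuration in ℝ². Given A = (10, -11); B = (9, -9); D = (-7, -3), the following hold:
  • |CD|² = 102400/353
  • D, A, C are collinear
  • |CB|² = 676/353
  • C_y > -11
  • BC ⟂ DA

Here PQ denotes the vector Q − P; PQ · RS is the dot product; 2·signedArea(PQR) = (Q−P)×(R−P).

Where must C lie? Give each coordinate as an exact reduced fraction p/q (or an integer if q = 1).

1. C_x = 2969/353  [D, A, C are collinear ∩ BC ⟂ DA]
2. C_y = -3619/353  [D, A, C are collinear ∩ BC ⟂ DA]
   → C = (2969/353, -3619/353)

C = (2969/353, -3619/353)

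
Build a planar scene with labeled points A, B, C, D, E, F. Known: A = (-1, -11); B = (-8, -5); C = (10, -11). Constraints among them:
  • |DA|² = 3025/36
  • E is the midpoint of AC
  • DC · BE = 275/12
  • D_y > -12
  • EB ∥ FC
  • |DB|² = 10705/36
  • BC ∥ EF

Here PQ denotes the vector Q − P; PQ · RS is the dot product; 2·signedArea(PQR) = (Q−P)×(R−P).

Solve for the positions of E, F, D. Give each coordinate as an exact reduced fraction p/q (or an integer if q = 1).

1. E_x = 9/2  [E is the midpoint of AC]
2. E_y = -11  [E is the midpoint of AC]
   → E = (9/2, -11)
3. F_x = 45/2  [EB ∥ FC ∩ BC ∥ EF]
4. F_y = -17  [EB ∥ FC ∩ BC ∥ EF]
   → F = (45/2, -17)
5. D_x = 49/6  [line -25/2·x + 6·y + 2017/12 = 0 ∩ |DB|² = 10705/36]
6. D_y = -11  [line -25/2·x + 6·y + 2017/12 = 0 ∩ |DB|² = 10705/36]
   → D = (49/6, -11)

D = (49/6, -11)
E = (9/2, -11)
F = (45/2, -17)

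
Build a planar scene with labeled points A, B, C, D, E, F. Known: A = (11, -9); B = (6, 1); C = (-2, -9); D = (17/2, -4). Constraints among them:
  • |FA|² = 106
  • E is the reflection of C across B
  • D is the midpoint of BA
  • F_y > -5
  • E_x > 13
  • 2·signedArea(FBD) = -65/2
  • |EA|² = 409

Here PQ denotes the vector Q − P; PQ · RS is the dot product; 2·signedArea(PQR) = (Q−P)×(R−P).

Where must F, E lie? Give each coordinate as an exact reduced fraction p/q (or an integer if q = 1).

E = (14, 11)
F = (2, -4)

1. F_x = 2  [line 5·x + 5/2·y + 0 = 0 ∩ |FA|² = 106]
2. F_y = -4  [line 5·x + 5/2·y + 0 = 0 ∩ |FA|² = 106]
   → F = (2, -4)
3. E_x = 14  [E is the reflection of C across B]
4. E_y = 11  [E is the reflection of C across B]
   → E = (14, 11)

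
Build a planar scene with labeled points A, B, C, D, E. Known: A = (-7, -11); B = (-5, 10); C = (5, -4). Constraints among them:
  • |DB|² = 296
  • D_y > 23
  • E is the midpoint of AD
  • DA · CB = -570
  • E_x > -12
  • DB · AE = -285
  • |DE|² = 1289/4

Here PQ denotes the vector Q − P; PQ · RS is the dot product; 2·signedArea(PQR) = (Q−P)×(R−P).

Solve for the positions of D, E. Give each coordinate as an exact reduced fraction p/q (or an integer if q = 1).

1. D_x = -15  [line 10·x + -14·y + 486 = 0 ∩ |DB|² = 296]
2. D_y = 24  [line 10·x + -14·y + 486 = 0 ∩ |DB|² = 296]
   → D = (-15, 24)
3. E_x = -11  [DB · AE = -285 ∩ E is the midpoint of AD]
4. E_y = 13/2  [DB · AE = -285 ∩ E is the midpoint of AD]
   → E = (-11, 13/2)

D = (-15, 24)
E = (-11, 13/2)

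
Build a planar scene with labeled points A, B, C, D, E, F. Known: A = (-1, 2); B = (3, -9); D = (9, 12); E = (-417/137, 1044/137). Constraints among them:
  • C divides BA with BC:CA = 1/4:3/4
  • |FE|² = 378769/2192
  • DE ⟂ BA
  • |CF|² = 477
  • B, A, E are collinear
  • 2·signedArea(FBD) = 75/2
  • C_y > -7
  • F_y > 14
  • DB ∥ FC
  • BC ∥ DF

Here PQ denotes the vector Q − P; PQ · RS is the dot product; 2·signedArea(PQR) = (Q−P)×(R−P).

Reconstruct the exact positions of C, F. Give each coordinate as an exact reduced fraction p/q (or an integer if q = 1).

C = (2, -25/4)
F = (8, 59/4)

1. C_x = 2  [C divides BA with BC:CA = 1/4:3/4]
2. C_y = -25/4  [C divides BA with BC:CA = 1/4:3/4]
   → C = (2, -25/4)
3. F_x = 8  [DB ∥ FC ∩ BC ∥ DF]
4. F_y = 59/4  [DB ∥ FC ∩ BC ∥ DF]
   → F = (8, 59/4)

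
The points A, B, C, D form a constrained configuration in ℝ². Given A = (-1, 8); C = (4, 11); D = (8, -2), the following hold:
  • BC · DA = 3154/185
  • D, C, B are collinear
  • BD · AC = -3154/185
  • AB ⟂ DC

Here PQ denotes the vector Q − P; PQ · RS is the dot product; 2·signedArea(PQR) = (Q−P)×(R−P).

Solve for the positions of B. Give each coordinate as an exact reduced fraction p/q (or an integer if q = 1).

1. B_x = 816/185  [D, C, B are collinear ∩ AB ⟂ DC]
2. B_y = 1788/185  [D, C, B are collinear ∩ AB ⟂ DC]
   → B = (816/185, 1788/185)

B = (816/185, 1788/185)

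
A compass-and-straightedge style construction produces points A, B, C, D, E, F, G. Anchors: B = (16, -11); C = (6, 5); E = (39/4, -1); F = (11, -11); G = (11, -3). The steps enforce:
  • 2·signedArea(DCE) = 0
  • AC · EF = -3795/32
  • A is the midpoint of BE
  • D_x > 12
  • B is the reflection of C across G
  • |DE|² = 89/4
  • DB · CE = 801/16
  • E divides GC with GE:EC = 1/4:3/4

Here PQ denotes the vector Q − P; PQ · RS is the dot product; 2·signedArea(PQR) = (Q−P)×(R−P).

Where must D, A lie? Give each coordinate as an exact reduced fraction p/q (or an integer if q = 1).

A = (103/8, -6)
D = (49/4, -5)

1. D_x = 49/4  [2·signedArea(DCE) = 0 ∩ DB · CE = 801/16]
2. D_y = -5  [2·signedArea(DCE) = 0 ∩ DB · CE = 801/16]
   → D = (49/4, -5)
3. A_x = 103/8  [A is the midpoint of BE]
4. A_y = -6  [A is the midpoint of BE]
   → A = (103/8, -6)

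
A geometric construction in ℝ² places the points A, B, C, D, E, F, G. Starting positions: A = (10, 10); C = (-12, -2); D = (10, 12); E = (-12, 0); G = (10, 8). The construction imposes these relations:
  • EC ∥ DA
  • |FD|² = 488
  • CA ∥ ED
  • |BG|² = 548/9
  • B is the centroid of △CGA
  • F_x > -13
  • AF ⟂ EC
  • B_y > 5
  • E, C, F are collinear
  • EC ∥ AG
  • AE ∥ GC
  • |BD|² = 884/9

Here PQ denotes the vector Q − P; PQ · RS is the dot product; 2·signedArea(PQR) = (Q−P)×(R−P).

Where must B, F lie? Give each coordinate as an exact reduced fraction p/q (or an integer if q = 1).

B = (8/3, 16/3)
F = (-12, 10)

1. B_x = 8/3  [B is the centroid of △CGA]
2. B_y = 16/3  [B is the centroid of △CGA]
   → B = (8/3, 16/3)
3. F_x = -12  [E, C, F are collinear ∩ AF ⟂ EC]
4. F_y = 10  [E, C, F are collinear ∩ AF ⟂ EC]
   → F = (-12, 10)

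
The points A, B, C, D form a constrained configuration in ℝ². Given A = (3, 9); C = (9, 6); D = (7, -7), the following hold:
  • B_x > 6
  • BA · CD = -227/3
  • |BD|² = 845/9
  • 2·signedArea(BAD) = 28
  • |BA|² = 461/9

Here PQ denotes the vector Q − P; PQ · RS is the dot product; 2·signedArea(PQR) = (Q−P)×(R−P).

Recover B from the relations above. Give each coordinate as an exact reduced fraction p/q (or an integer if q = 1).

B = (19/3, 8/3)

1. B_x = 19/3  [2·signedArea(BAD) = 28 ∩ BA · CD = -227/3]
2. B_y = 8/3  [2·signedArea(BAD) = 28 ∩ BA · CD = -227/3]
   → B = (19/3, 8/3)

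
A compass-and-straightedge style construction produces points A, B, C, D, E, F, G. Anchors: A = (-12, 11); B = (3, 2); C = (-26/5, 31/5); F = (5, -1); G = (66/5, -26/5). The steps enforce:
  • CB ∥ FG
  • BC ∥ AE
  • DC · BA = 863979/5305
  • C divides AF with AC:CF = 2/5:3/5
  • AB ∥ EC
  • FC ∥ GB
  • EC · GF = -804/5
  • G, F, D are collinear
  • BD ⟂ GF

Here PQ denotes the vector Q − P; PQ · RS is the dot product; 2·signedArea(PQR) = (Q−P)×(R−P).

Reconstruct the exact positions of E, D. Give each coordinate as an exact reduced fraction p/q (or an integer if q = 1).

D = (4665/2122, 923/2122)
E = (-101/5, 76/5)

1. E_x = -101/5  [AB ∥ EC ∩ BC ∥ AE]
2. E_y = 76/5  [AB ∥ EC ∩ BC ∥ AE]
   → E = (-101/5, 76/5)
3. D_x = 4665/2122  [G, F, D are collinear ∩ BD ⟂ GF]
4. D_y = 923/2122  [G, F, D are collinear ∩ BD ⟂ GF]
   → D = (4665/2122, 923/2122)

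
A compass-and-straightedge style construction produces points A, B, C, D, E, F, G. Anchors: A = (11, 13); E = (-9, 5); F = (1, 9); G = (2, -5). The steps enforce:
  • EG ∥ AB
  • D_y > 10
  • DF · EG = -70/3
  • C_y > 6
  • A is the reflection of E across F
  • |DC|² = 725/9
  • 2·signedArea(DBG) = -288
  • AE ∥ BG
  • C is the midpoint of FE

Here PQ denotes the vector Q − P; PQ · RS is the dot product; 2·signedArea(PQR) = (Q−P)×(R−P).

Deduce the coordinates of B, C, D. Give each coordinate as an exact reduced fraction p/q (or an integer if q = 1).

1. B_x = 22  [AE ∥ BG ∩ EG ∥ AB]
2. B_y = 3  [AE ∥ BG ∩ EG ∥ AB]
   → B = (22, 3)
3. C_x = -4  [C is the midpoint of FE]
4. C_y = 7  [C is the midpoint of FE]
   → C = (-4, 7)
5. D_x = 13/3  [2·signedArea(DBG) = -288 ∩ DF · EG = -70/3]
6. D_y = 31/3  [2·signedArea(DBG) = -288 ∩ DF · EG = -70/3]
   → D = (13/3, 31/3)

B = (22, 3)
C = (-4, 7)
D = (13/3, 31/3)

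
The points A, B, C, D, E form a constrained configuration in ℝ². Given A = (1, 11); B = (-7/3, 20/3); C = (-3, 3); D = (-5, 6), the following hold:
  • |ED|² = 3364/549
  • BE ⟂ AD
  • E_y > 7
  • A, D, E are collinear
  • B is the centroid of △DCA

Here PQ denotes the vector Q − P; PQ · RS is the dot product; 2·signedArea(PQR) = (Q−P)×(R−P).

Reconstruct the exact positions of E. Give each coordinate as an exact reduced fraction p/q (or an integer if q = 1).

E = (-189/61, 1388/183)

1. E_x = -189/61  [A, D, E are collinear ∩ BE ⟂ AD]
2. E_y = 1388/183  [A, D, E are collinear ∩ BE ⟂ AD]
   → E = (-189/61, 1388/183)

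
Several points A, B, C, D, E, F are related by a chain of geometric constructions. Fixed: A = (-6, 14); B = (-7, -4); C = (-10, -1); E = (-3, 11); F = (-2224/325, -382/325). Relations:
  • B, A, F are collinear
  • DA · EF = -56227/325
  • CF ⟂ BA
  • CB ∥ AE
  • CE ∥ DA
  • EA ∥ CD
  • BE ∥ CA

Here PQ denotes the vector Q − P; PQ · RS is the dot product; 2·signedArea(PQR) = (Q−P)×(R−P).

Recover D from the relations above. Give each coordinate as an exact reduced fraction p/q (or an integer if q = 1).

D = (-13, 2)

1. D_x = -13  [CE ∥ DA ∩ EA ∥ CD]
2. D_y = 2  [CE ∥ DA ∩ EA ∥ CD]
   → D = (-13, 2)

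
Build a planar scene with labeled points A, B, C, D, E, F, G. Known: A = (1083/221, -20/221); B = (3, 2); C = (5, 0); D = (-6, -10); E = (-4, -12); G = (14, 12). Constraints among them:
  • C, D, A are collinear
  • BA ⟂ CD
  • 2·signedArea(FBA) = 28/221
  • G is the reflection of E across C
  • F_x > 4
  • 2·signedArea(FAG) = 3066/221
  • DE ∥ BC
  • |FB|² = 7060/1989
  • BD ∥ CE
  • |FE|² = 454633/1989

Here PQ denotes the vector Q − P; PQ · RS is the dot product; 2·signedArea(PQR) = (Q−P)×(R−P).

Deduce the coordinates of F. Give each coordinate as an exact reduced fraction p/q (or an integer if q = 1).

F = (2851/663, 422/663)

1. F_x = 2851/663  [2·signedArea(FBA) = 28/221 ∩ 2·signedArea(FAG) = 3066/221]
2. F_y = 422/663  [2·signedArea(FBA) = 28/221 ∩ 2·signedArea(FAG) = 3066/221]
   → F = (2851/663, 422/663)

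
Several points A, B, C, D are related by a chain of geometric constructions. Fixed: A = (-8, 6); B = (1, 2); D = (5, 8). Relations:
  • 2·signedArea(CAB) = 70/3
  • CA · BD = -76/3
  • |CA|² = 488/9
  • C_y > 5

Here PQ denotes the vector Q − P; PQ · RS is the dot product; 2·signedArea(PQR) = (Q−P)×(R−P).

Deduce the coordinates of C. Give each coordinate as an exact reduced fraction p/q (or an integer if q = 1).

1. C_x = -2/3  [2·signedArea(CAB) = 70/3 ∩ CA · BD = -76/3]
2. C_y = 16/3  [2·signedArea(CAB) = 70/3 ∩ CA · BD = -76/3]
   → C = (-2/3, 16/3)

C = (-2/3, 16/3)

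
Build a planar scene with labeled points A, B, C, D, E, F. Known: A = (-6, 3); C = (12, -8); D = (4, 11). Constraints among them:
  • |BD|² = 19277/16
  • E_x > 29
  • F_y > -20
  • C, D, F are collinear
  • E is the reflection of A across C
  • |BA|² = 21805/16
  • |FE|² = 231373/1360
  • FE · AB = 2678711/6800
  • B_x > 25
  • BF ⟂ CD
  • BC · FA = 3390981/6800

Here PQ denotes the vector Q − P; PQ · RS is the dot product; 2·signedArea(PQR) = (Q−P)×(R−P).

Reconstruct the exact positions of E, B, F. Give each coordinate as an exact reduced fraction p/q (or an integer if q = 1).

1. E_x = 30  [E is the reflection of A across C]
2. E_y = -19  [E is the reflection of A across C]
   → E = (30, -19)
3. F_x = 7218/425  [line -19·x + -8·y + 164 = 0 ∩ |FE|² = 231373/1360]
4. F_y = -33721/1700  [line -19·x + -8·y + 164 = 0 ∩ |FE|² = 231373/1360]
   → F = (7218/425, -33721/1700)
5. B_x = 51/2  [BC · FA = 3390981/6800 ∩ BF ⟂ CD]
6. B_y = -65/4  [BC · FA = 3390981/6800 ∩ BF ⟂ CD]
   → B = (51/2, -65/4)

B = (51/2, -65/4)
E = (30, -19)
F = (7218/425, -33721/1700)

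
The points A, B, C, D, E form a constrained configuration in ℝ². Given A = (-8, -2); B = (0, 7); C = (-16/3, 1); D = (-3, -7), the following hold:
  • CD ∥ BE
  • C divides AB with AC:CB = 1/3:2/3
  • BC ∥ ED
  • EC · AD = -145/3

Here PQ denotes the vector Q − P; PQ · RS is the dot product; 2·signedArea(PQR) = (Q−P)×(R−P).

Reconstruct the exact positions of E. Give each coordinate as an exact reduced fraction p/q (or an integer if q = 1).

E = (7/3, -1)

1. E_x = 7/3  [BC ∥ ED ∩ CD ∥ BE]
2. E_y = -1  [BC ∥ ED ∩ CD ∥ BE]
   → E = (7/3, -1)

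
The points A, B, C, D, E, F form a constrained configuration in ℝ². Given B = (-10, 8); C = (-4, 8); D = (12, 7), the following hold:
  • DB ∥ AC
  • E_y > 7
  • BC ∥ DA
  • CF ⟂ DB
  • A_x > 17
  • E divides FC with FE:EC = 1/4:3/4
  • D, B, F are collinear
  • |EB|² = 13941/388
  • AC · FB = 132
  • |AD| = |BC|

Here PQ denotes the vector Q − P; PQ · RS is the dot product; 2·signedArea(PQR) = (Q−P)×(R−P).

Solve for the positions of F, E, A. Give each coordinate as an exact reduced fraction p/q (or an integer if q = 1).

A = (18, 7)
E = (-3889/970, 3781/485)
F = (-1946/485, 3748/485)

1. F_x = -1946/485  [D, B, F are collinear ∩ CF ⟂ DB]
2. F_y = 3748/485  [D, B, F are collinear ∩ CF ⟂ DB]
   → F = (-1946/485, 3748/485)
3. E_x = -3889/970  [E divides FC with FE:EC = 1/4:3/4]
4. E_y = 3781/485  [E divides FC with FE:EC = 1/4:3/4]
   → E = (-3889/970, 3781/485)
5. A_x = 18  [DB ∥ AC ∩ BC ∥ DA]
6. A_y = 7  [DB ∥ AC ∩ BC ∥ DA]
   → A = (18, 7)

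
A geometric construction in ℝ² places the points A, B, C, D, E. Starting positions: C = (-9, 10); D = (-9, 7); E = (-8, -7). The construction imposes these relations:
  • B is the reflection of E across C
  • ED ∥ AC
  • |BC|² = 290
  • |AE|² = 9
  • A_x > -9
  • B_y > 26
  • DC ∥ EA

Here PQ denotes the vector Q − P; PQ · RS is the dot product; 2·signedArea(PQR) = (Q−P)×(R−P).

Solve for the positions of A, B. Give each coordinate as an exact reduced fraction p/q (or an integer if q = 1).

1. A_x = -8  [ED ∥ AC ∩ DC ∥ EA]
2. A_y = -4  [ED ∥ AC ∩ DC ∥ EA]
   → A = (-8, -4)
3. B_x = -10  [B is the reflection of E across C]
4. B_y = 27  [B is the reflection of E across C]
   → B = (-10, 27)

A = (-8, -4)
B = (-10, 27)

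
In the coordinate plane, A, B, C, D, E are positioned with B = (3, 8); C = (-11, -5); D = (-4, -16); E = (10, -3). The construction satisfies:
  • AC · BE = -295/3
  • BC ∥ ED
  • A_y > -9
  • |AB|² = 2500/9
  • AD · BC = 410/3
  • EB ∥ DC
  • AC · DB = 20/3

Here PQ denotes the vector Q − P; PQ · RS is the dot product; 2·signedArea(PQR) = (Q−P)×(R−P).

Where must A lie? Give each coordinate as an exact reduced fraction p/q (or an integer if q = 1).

A = (-5/3, -8)

1. A_x = -5/3  [AC · DB = 20/3 ∩ AC · BE = -295/3]
2. A_y = -8  [AC · DB = 20/3 ∩ AC · BE = -295/3]
   → A = (-5/3, -8)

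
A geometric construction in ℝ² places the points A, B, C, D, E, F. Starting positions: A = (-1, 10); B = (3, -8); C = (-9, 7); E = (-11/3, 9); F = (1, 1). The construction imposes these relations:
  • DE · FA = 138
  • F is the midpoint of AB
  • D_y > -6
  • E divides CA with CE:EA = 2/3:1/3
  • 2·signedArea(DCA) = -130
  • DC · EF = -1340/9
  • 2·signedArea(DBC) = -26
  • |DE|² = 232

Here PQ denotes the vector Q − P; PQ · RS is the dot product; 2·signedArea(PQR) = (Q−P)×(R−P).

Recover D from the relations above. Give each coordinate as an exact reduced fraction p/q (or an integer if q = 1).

D = (7/3, -5)

1. D_x = 7/3  [2·signedArea(DCA) = -130 ∩ DE · FA = 138]
2. D_y = -5  [2·signedArea(DCA) = -130 ∩ DE · FA = 138]
   → D = (7/3, -5)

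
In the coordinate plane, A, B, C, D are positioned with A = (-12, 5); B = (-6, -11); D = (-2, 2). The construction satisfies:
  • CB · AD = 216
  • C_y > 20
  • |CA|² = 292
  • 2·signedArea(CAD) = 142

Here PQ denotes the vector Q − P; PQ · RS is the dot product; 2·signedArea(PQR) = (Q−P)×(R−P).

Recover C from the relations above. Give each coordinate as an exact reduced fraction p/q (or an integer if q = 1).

1. C_x = -18  [2·signedArea(CAD) = 142 ∩ CB · AD = 216]
2. C_y = 21  [2·signedArea(CAD) = 142 ∩ CB · AD = 216]
   → C = (-18, 21)

C = (-18, 21)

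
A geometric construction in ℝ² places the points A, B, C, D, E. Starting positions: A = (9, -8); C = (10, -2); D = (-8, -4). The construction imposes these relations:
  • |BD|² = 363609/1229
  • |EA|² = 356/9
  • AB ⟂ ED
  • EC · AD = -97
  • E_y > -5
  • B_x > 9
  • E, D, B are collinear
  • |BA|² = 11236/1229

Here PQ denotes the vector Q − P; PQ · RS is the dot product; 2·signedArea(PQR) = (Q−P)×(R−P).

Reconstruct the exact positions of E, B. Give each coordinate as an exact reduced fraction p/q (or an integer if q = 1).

1. E_x = 11/3  [line 17·x + -4·y + -81 = 0 ∩ |EA|² = 356/9]
2. E_y = -14/3  [line 17·x + -4·y + -81 = 0 ∩ |EA|² = 356/9]
   → E = (11/3, -14/3)
3. B_x = 11273/1229  [E, D, B are collinear ∩ AB ⟂ ED]
4. B_y = -6122/1229  [E, D, B are collinear ∩ AB ⟂ ED]
   → B = (11273/1229, -6122/1229)

B = (11273/1229, -6122/1229)
E = (11/3, -14/3)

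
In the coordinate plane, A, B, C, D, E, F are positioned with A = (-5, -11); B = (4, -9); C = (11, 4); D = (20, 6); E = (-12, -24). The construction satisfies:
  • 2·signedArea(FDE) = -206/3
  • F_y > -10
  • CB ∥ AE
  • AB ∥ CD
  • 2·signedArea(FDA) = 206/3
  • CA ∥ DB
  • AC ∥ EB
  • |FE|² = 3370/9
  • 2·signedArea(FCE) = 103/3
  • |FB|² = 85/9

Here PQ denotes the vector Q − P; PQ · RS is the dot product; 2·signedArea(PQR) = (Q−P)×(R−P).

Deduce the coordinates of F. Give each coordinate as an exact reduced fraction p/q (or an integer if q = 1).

F = (1, -29/3)

1. F_x = 1  [2·signedArea(FCE) = 103/3 ∩ 2·signedArea(FDA) = 206/3]
2. F_y = -29/3  [2·signedArea(FCE) = 103/3 ∩ 2·signedArea(FDA) = 206/3]
   → F = (1, -29/3)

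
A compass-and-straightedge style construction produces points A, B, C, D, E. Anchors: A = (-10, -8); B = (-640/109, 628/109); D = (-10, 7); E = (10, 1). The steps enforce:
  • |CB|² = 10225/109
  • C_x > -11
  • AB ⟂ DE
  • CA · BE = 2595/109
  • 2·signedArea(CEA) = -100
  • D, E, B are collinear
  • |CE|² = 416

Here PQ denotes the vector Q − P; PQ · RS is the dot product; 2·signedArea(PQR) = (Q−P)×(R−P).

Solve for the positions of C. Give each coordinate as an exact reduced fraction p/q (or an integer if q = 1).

C = (-10, -3)

1. C_x = -10  [2·signedArea(CEA) = -100 ∩ CA · BE = 2595/109]
2. C_y = -3  [2·signedArea(CEA) = -100 ∩ CA · BE = 2595/109]
   → C = (-10, -3)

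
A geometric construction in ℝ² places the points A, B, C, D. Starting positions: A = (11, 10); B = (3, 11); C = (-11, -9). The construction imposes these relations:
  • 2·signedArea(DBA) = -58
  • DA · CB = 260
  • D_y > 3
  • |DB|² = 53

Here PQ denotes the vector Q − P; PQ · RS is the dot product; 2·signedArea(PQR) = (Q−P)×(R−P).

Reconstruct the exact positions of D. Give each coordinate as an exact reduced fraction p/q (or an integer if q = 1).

1. D_x = 1  [DA · CB = 260 ∩ 2·signedArea(DBA) = -58]
2. D_y = 4  [DA · CB = 260 ∩ 2·signedArea(DBA) = -58]
   → D = (1, 4)

D = (1, 4)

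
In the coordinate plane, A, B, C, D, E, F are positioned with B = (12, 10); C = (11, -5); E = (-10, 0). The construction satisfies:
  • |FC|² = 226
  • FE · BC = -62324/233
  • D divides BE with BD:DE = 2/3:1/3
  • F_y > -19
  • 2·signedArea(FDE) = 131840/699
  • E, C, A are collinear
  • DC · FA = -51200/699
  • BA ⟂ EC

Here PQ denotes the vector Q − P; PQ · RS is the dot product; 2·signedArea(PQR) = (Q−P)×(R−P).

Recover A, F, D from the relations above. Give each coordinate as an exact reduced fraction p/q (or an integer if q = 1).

1. A_x = 1996/233  [E, C, A are collinear ∩ BA ⟂ EC]
2. A_y = -1030/233  [E, C, A are collinear ∩ BA ⟂ EC]
   → A = (1996/233, -1030/233)
3. F_x = 1196/233  [line 1·x + 15·y + 64654/233 = 0 ∩ |FC|² = 226]
4. F_y = -4390/233  [line 1·x + 15·y + 64654/233 = 0 ∩ |FC|² = 226]
   → F = (1196/233, -4390/233)
5. D_x = -8/3  [D divides BE with BD:DE = 2/3:1/3]
6. D_y = 10/3  [D divides BE with BD:DE = 2/3:1/3]
   → D = (-8/3, 10/3)

A = (1996/233, -1030/233)
D = (-8/3, 10/3)
F = (1196/233, -4390/233)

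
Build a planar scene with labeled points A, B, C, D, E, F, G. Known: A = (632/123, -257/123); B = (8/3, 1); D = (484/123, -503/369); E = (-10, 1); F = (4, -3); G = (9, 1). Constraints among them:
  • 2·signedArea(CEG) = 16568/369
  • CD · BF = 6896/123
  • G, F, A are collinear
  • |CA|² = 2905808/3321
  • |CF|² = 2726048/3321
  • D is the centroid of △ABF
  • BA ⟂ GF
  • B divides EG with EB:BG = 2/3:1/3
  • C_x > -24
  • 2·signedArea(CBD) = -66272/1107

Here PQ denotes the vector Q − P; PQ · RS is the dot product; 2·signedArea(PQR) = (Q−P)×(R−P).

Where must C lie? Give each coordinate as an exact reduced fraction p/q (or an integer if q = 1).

C = (-2944/123, 1241/369)

1. C_x = -2944/123  [2·signedArea(CEG) = 16568/369 ∩ CD · BF = 6896/123]
2. C_y = 1241/369  [2·signedArea(CEG) = 16568/369 ∩ CD · BF = 6896/123]
   → C = (-2944/123, 1241/369)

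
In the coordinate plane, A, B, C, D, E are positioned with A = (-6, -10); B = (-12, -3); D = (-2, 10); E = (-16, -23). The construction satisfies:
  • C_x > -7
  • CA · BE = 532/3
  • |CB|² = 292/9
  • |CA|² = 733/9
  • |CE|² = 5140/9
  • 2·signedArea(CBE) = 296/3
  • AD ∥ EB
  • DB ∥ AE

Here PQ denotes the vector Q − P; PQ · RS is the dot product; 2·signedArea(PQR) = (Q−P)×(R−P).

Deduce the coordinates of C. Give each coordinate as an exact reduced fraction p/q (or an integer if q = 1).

1. C_x = -20/3  [2·signedArea(CBE) = 296/3 ∩ CA · BE = 532/3]
2. C_y = -1  [2·signedArea(CBE) = 296/3 ∩ CA · BE = 532/3]
   → C = (-20/3, -1)

C = (-20/3, -1)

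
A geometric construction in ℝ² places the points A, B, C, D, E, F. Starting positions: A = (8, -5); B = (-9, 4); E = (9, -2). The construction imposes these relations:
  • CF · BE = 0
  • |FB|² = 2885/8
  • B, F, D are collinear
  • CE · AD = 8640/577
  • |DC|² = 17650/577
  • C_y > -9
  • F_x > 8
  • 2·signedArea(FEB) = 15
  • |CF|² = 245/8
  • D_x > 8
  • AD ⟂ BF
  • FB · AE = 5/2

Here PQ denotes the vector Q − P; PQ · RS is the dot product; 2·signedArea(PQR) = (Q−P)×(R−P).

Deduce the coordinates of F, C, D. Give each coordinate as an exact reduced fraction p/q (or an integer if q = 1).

C = (7, -8)
D = (5102/577, -1607/577)
F = (35/4, -11/4)

1. F_x = 35/4  [line -1·x + -3·y + 1/2 = 0 ∩ |FB|² = 2885/8]
2. F_y = -11/4  [line -1·x + -3·y + 1/2 = 0 ∩ |FB|² = 2885/8]
   → F = (35/4, -11/4)
3. D_x = 5102/577  [B, F, D are collinear ∩ AD ⟂ BF]
4. D_y = -1607/577  [B, F, D are collinear ∩ AD ⟂ BF]
   → D = (5102/577, -1607/577)
5. C_x = 7  [CF · BE = 0 ∩ CE · AD = 8640/577]
6. C_y = -8  [CF · BE = 0 ∩ CE · AD = 8640/577]
   → C = (7, -8)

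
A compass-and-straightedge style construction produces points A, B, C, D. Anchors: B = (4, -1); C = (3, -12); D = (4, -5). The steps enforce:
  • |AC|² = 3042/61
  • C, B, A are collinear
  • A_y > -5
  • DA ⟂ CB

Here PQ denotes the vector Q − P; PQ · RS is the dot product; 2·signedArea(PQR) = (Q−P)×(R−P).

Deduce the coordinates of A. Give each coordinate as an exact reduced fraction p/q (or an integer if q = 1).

A = (222/61, -303/61)

1. A_x = 222/61  [C, B, A are collinear ∩ DA ⟂ CB]
2. A_y = -303/61  [C, B, A are collinear ∩ DA ⟂ CB]
   → A = (222/61, -303/61)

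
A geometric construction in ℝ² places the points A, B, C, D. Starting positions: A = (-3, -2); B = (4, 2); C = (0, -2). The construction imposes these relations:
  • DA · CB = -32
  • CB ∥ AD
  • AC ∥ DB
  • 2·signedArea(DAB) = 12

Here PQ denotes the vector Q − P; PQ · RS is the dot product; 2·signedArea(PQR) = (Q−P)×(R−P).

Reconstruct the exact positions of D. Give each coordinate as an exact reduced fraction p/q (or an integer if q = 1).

D = (1, 2)

1. D_x = 1  [AC ∥ DB ∩ CB ∥ AD]
2. D_y = 2  [AC ∥ DB ∩ CB ∥ AD]
   → D = (1, 2)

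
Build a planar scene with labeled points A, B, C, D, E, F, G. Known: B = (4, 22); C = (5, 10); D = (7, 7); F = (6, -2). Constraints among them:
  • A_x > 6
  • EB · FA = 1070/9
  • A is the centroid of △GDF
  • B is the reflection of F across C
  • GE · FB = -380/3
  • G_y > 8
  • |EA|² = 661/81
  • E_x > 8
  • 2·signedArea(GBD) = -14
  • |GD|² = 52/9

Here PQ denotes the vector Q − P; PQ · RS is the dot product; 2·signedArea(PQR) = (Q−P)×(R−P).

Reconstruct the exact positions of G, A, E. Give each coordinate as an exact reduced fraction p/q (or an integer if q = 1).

1. G_x = 17/3  [line 15·x + 3·y + -112 = 0 ∩ |GD|² = 52/9]
2. G_y = 9  [line 15·x + 3·y + -112 = 0 ∩ |GD|² = 52/9]
   → G = (17/3, 9)
3. A_x = 56/9  [A is the centroid of △GDF]
4. A_y = 14/3  [A is the centroid of △GDF]
   → A = (56/9, 14/3)
5. E_x = 9  [EB · FA = 1070/9 ∩ GE · FB = -380/3]
6. E_y = 4  [EB · FA = 1070/9 ∩ GE · FB = -380/3]
   → E = (9, 4)

A = (56/9, 14/3)
E = (9, 4)
G = (17/3, 9)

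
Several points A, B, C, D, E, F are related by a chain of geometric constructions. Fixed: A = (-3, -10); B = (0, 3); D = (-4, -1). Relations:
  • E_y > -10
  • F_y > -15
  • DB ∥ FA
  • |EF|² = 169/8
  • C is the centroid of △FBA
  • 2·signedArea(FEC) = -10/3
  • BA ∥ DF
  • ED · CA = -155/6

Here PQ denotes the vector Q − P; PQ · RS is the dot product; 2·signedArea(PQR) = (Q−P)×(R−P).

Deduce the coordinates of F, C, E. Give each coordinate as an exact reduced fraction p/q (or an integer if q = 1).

C = (-10/3, -7)
E = (-21/4, -39/4)
F = (-7, -14)

1. F_x = -7  [DB ∥ FA ∩ BA ∥ DF]
2. F_y = -14  [DB ∥ FA ∩ BA ∥ DF]
   → F = (-7, -14)
3. C_x = -10/3  [C is the centroid of △FBA]
4. C_y = -7  [C is the centroid of △FBA]
   → C = (-10/3, -7)
5. E_x = -21/4  [ED · CA = -155/6 ∩ 2·signedArea(FEC) = -10/3]
6. E_y = -39/4  [ED · CA = -155/6 ∩ 2·signedArea(FEC) = -10/3]
   → E = (-21/4, -39/4)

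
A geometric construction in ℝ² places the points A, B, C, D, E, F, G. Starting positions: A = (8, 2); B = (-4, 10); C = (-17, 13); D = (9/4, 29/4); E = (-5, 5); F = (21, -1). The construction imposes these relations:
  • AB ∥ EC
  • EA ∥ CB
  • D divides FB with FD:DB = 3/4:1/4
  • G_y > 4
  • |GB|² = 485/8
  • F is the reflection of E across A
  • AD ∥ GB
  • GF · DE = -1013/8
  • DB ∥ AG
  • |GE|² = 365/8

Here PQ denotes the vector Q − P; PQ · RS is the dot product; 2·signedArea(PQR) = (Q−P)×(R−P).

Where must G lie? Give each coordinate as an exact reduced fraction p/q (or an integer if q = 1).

1. G_x = 7/4  [AD ∥ GB ∩ DB ∥ AG]
2. G_y = 19/4  [AD ∥ GB ∩ DB ∥ AG]
   → G = (7/4, 19/4)

G = (7/4, 19/4)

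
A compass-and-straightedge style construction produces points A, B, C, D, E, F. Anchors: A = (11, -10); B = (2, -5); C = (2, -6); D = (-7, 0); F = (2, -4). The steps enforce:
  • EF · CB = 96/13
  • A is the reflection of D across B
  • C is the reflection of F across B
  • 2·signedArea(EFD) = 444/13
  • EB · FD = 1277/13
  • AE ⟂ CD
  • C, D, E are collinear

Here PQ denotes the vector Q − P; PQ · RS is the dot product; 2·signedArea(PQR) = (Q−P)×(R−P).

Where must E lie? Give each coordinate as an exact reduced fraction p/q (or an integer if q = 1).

E = (131/13, -148/13)

1. E_x = 131/13  [C, D, E are collinear ∩ AE ⟂ CD]
2. E_y = -148/13  [C, D, E are collinear ∩ AE ⟂ CD]
   → E = (131/13, -148/13)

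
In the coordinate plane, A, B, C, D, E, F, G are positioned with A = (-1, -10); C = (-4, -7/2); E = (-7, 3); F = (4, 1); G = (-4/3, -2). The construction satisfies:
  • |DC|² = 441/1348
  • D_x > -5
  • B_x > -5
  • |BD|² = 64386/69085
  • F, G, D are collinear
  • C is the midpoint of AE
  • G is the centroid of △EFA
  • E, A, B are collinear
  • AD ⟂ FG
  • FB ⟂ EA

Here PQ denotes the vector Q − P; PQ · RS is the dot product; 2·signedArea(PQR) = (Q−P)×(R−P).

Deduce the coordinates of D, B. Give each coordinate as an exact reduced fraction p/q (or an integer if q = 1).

1. D_x = -1516/337  [F, G, D are collinear ∩ AD ⟂ FG]
2. D_y = -1274/337  [F, G, D are collinear ∩ AD ⟂ FG]
   → D = (-1516/337, -1274/337)
3. B_x = -883/205  [E, A, B are collinear ∩ FB ⟂ EA]
4. B_y = -581/205  [E, A, B are collinear ∩ FB ⟂ EA]
   → B = (-883/205, -581/205)

B = (-883/205, -581/205)
D = (-1516/337, -1274/337)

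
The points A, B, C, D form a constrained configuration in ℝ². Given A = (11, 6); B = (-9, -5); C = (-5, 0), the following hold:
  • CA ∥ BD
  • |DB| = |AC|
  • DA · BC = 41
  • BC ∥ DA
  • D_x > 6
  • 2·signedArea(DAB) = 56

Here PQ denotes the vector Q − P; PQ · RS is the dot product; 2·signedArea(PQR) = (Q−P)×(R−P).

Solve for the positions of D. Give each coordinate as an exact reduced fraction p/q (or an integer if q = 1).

D = (7, 1)

1. D_x = 7  [BC ∥ DA ∩ CA ∥ BD]
2. D_y = 1  [BC ∥ DA ∩ CA ∥ BD]
   → D = (7, 1)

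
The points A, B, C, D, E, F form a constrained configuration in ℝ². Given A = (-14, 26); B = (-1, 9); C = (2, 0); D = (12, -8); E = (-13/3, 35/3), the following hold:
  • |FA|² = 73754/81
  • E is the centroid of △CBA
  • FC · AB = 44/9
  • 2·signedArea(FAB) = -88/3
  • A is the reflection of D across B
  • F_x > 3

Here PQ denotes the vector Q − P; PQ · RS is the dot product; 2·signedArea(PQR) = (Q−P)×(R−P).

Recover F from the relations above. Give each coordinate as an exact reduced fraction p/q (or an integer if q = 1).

1. F_x = 29/9  [2·signedArea(FAB) = -88/3 ∩ FC · AB = 44/9]
2. F_y = 11/9  [2·signedArea(FAB) = -88/3 ∩ FC · AB = 44/9]
   → F = (29/9, 11/9)

F = (29/9, 11/9)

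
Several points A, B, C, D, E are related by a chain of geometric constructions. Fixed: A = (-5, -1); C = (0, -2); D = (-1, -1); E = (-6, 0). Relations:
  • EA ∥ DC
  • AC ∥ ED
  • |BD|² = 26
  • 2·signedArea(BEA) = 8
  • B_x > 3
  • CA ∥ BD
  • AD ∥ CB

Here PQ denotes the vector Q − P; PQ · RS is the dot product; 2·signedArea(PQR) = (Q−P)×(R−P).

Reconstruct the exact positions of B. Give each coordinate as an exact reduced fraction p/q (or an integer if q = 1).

B = (4, -2)

1. B_x = 4  [CA ∥ BD ∩ AD ∥ CB]
2. B_y = -2  [CA ∥ BD ∩ AD ∥ CB]
   → B = (4, -2)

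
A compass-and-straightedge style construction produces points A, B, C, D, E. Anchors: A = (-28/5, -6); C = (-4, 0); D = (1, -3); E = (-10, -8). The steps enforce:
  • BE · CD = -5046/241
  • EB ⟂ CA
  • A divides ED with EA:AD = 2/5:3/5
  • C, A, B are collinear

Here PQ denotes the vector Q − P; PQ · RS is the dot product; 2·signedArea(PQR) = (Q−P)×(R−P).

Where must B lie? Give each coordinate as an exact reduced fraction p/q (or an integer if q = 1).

B = (-1540/241, -2160/241)

1. B_x = -1540/241  [C, A, B are collinear ∩ EB ⟂ CA]
2. B_y = -2160/241  [C, A, B are collinear ∩ EB ⟂ CA]
   → B = (-1540/241, -2160/241)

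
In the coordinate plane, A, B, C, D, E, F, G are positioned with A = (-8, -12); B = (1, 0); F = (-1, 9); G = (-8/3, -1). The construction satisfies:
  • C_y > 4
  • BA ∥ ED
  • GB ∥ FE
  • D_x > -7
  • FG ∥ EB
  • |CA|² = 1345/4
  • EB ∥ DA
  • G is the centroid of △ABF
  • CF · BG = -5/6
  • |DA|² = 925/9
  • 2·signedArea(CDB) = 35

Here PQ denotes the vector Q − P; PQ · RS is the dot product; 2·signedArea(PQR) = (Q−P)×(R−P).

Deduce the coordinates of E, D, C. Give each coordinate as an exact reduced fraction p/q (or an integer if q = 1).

C = (0, 9/2)
D = (-19/3, -2)
E = (8/3, 10)

1. E_x = 8/3  [FG ∥ EB ∩ GB ∥ FE]
2. E_y = 10  [FG ∥ EB ∩ GB ∥ FE]
   → E = (8/3, 10)
3. D_x = -19/3  [EB ∥ DA ∩ BA ∥ ED]
4. D_y = -2  [EB ∥ DA ∩ BA ∥ ED]
   → D = (-19/3, -2)
5. C_x = 0  [CF · BG = -5/6 ∩ 2·signedArea(CDB) = 35]
6. C_y = 9/2  [CF · BG = -5/6 ∩ 2·signedArea(CDB) = 35]
   → C = (0, 9/2)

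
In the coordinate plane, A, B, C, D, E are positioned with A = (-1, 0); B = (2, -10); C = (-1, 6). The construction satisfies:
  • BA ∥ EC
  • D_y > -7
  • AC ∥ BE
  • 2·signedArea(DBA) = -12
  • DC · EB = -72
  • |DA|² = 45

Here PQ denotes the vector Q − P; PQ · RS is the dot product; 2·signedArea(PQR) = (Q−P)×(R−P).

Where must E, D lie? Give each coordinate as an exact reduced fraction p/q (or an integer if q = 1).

1. E_x = 2  [BA ∥ EC ∩ AC ∥ BE]
2. E_y = -4  [BA ∥ EC ∩ AC ∥ BE]
   → E = (2, -4)
3. D_x = 2  [DC · EB = -72 ∩ 2·signedArea(DBA) = -12]
4. D_y = -6  [DC · EB = -72 ∩ 2·signedArea(DBA) = -12]
   → D = (2, -6)

D = (2, -6)
E = (2, -4)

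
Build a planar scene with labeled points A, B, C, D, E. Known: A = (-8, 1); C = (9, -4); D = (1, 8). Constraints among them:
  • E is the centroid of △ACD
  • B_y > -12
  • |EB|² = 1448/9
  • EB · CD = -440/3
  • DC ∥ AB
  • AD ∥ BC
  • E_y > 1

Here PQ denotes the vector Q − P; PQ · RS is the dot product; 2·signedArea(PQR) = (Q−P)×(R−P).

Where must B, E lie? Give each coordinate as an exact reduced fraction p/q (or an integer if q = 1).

B = (0, -11)
E = (2/3, 5/3)

1. B_x = 0  [AD ∥ BC ∩ DC ∥ AB]
2. B_y = -11  [AD ∥ BC ∩ DC ∥ AB]
   → B = (0, -11)
3. E_x = 2/3  [E is the centroid of △ACD]
4. E_y = 5/3  [E is the centroid of △ACD]
   → E = (2/3, 5/3)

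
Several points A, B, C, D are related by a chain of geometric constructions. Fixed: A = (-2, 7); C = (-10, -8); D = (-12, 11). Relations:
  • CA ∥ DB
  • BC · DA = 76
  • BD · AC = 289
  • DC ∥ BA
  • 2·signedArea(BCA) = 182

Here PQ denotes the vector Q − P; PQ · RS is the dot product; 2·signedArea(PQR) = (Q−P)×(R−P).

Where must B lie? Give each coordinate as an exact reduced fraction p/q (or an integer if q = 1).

1. B_x = -4  [DC ∥ BA ∩ CA ∥ DB]
2. B_y = 26  [DC ∥ BA ∩ CA ∥ DB]
   → B = (-4, 26)

B = (-4, 26)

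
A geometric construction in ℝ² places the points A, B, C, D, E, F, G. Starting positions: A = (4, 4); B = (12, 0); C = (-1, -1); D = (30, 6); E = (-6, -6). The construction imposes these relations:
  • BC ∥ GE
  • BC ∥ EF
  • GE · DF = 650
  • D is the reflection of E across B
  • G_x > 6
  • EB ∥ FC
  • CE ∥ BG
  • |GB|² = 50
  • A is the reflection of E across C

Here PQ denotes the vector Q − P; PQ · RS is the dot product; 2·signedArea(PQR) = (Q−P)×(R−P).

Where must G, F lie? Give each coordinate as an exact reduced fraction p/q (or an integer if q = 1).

1. G_x = 7  [BC ∥ GE ∩ CE ∥ BG]
2. G_y = -5  [BC ∥ GE ∩ CE ∥ BG]
   → G = (7, -5)
3. F_x = -19  [EB ∥ FC ∩ BC ∥ EF]
4. F_y = -7  [EB ∥ FC ∩ BC ∥ EF]
   → F = (-19, -7)

F = (-19, -7)
G = (7, -5)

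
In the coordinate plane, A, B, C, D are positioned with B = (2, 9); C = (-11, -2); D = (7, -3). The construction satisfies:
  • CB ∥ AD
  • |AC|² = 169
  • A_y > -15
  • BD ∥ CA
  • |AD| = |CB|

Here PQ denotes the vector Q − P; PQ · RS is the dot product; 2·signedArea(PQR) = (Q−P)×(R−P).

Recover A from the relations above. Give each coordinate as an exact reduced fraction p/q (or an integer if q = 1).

1. A_x = -6  [CB ∥ AD ∩ BD ∥ CA]
2. A_y = -14  [CB ∥ AD ∩ BD ∥ CA]
   → A = (-6, -14)

A = (-6, -14)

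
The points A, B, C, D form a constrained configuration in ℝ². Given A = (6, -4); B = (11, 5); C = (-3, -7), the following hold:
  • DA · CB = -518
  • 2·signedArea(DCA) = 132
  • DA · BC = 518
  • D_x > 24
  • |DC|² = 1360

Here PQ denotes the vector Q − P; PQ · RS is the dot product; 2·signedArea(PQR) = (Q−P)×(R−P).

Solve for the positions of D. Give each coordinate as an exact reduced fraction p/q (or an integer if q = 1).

1. D_x = 25  [DA · CB = -518 ∩ 2·signedArea(DCA) = 132]
2. D_y = 17  [DA · CB = -518 ∩ 2·signedArea(DCA) = 132]
   → D = (25, 17)

D = (25, 17)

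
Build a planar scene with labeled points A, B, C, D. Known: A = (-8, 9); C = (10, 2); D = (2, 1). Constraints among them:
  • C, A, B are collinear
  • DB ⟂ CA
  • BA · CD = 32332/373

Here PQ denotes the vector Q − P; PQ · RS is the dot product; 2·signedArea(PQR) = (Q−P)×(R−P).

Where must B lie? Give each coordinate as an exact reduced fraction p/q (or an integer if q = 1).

1. B_x = 1264/373  [C, A, B are collinear ∩ DB ⟂ CA]
2. B_y = 1705/373  [C, A, B are collinear ∩ DB ⟂ CA]
   → B = (1264/373, 1705/373)

B = (1264/373, 1705/373)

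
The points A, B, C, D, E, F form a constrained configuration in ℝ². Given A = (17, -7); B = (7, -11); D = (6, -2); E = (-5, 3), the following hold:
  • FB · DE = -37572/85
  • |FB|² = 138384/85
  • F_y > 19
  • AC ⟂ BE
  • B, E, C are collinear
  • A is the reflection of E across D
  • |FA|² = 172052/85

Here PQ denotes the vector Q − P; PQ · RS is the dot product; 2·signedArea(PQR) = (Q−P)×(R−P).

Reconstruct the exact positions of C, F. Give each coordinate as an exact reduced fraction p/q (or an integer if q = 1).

C = (787/85, -1159/85)
F = (-1637/85, 1669/85)

1. C_x = 787/85  [B, E, C are collinear ∩ AC ⟂ BE]
2. C_y = -1159/85  [B, E, C are collinear ∩ AC ⟂ BE]
   → C = (787/85, -1159/85)
3. F_x = -1637/85  [line 11·x + -5·y + 26352/85 = 0 ∩ |FA|² = 172052/85]
4. F_y = 1669/85  [line 11·x + -5·y + 26352/85 = 0 ∩ |FA|² = 172052/85]
   → F = (-1637/85, 1669/85)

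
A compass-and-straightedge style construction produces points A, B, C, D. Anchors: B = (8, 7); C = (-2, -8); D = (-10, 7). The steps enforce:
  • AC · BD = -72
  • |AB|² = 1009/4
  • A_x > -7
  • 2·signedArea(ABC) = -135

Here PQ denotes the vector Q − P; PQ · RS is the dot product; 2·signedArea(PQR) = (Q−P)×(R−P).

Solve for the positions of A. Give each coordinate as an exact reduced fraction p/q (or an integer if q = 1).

1. A_x = -6  [2·signedArea(ABC) = -135 ∩ AC · BD = -72]
2. A_y = -1/2  [2·signedArea(ABC) = -135 ∩ AC · BD = -72]
   → A = (-6, -1/2)

A = (-6, -1/2)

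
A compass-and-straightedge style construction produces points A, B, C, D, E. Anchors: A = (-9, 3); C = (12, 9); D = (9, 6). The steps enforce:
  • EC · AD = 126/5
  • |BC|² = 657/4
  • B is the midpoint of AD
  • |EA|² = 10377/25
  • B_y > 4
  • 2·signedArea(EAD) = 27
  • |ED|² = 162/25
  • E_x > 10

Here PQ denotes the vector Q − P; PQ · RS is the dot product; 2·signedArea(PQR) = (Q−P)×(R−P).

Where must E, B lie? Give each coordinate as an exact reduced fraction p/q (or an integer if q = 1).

B = (0, 9/2)
E = (54/5, 39/5)

1. E_x = 54/5  [2·signedArea(EAD) = 27 ∩ EC · AD = 126/5]
2. E_y = 39/5  [2·signedArea(EAD) = 27 ∩ EC · AD = 126/5]
   → E = (54/5, 39/5)
3. B_x = 0  [B is the midpoint of AD]
4. B_y = 9/2  [B is the midpoint of AD]
   → B = (0, 9/2)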